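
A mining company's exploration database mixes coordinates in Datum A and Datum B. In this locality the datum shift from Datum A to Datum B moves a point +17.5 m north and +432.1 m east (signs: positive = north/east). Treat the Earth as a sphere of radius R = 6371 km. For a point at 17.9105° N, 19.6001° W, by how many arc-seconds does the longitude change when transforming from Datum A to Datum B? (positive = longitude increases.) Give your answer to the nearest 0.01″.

At latitude 17.9105°, cos φ = 0.951538.
One radian of longitude at latitude φ spans R cos φ, so Δλ = ΔE / (R cos φ) = 432.1 / (6371000 × 0.951538) = 7.1277e-05 rad = 14.702″.

Δλ = 14.70″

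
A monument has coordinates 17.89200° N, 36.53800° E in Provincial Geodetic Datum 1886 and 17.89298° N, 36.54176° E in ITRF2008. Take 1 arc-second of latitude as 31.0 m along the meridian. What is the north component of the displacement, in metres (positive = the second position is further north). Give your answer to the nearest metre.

Δφ = 17.89298° − 17.89200° = +0.00098°; Δλ = 36.54176° − 36.53800° = +0.00376°.
1° of latitude = 3600 × 31.00 = 111600 m.
ΔN = Δφ × 111600 = 109.4 m; ΔE = Δλ × 111600 × cos(17.89200°) = +0.00376 × 111600 × 0.951637 = 399.3 m.

ΔN = 109 m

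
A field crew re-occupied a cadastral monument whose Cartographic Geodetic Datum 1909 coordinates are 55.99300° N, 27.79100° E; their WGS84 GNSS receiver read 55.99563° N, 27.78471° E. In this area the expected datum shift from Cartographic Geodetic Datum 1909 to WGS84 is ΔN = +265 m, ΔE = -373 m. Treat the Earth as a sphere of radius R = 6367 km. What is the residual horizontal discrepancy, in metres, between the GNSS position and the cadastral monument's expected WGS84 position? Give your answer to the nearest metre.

33 m

Observed coordinate differences: Δφ = +0.00263°, Δλ = -0.00629°.
Converting to metres (1° lat = 111125 m, cos φ = 0.559294): observed ΔN = 292.3 m, observed ΔE = -390.9 m.
Subtracting the expected shift leaves a residual of 292.3 − (265) = 27.3 m north and -390.9 − (-373) = -17.9 m east.
Residual distance = √(27.3² + (-17.9)²) = 32.6 m.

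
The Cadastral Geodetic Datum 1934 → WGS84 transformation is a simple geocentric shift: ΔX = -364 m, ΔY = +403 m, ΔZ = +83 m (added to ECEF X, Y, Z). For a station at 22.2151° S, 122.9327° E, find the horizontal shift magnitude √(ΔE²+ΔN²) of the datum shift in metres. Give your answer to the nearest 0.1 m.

292.6 m

At φ = -22.2151°, λ = 122.9327°: sin φ = -0.378085, cos φ = 0.925771, sin λ = 0.839310, cos λ = -0.543654.
ΔE = −sin λ·ΔX + cos λ·ΔY = −(0.839310)·(-364) + (-0.543654)·(403) = 86.42 m.
ΔN = −sin φ cos λ·ΔX − sin φ sin λ·ΔY + cos φ·ΔZ = −(-0.378085)(-0.543654)(-364) − (-0.378085)(0.839310)(403) + (0.925771)(83) = 279.54 m.
Horizontal magnitude = √(ΔE² + ΔN²) = √(86.42² + 279.54²) = 292.59 m.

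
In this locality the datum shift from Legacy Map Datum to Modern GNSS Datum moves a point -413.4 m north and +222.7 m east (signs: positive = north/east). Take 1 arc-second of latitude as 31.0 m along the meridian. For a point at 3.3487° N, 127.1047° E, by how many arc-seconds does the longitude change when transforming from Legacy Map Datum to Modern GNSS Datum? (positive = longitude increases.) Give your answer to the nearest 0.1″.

At latitude 3.3487°, cos φ = 0.998293.
1″ of longitude at this latitude = 31.00 × cos φ = 30.9471 m, so Δλ = 222.7 / 30.9471 = 7.196″.

Δλ = 7.2″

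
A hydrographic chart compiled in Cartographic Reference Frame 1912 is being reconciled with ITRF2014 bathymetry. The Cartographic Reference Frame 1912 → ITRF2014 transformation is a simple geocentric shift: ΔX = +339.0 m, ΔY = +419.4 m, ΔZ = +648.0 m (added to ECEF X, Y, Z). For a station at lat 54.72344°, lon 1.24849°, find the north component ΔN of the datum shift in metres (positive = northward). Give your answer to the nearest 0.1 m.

ΔN = 90.1 m

The local north axis is (−sin φ cos λ, −sin φ sin λ, cos φ), giving ΔN = -276.685 − 7.460 + 374.235 = 90.09 m.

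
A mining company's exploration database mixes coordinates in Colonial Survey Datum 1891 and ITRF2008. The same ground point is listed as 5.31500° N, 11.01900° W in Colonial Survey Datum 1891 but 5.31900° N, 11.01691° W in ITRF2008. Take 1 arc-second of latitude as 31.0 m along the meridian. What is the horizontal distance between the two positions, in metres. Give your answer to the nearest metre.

Δφ = 5.31900° − 5.31500° = +0.00400°; Δλ = -11.01691° − -11.01900° = +0.00209°.
1° of latitude = 3600 × 31.00 = 111600 m.
ΔN = Δφ × 111600 = 446.4 m; ΔE = Δλ × 111600 × cos(5.31500°) = +0.00209 × 111600 × 0.995700 = 232.2 m.
Distance = √(ΔE² + ΔN²) = √(232.2² + 446.4²) = 503.2 m.

503 m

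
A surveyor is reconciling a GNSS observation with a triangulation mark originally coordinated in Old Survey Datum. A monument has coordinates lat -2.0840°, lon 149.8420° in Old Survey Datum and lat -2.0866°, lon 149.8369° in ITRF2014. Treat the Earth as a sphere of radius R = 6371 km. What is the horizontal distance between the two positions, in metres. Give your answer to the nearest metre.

Δφ = -2.0866° − -2.0840° = -0.0026°; Δλ = 149.8369° − 149.8420° = -0.0051°.
1° along a meridian = πR/180 = 111195 m.
ΔN = Δφ × 111195 = -289.1 m; ΔE = Δλ × 111195 × cos(-2.0840°) = -0.0051 × 111195 × 0.999339 = -566.7 m.
Distance = √(ΔE² + ΔN²) = √((-566.7)² + (-289.1)²) = 636.2 m.

636 m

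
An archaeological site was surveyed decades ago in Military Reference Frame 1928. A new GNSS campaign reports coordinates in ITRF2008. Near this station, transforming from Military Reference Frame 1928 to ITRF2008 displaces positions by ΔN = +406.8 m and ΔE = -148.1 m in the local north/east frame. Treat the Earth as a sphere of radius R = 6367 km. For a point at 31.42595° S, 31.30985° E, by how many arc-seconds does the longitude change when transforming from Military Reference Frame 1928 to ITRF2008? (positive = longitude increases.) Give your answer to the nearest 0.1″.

At latitude -31.42595°, cos φ = 0.853315.
One radian of longitude at latitude φ spans R cos φ, so Δλ = ΔE / (R cos φ) = -148.1 / (6367000 × 0.853315) = -2.7259e-05 rad = -5.623″.

Δλ = -5.6″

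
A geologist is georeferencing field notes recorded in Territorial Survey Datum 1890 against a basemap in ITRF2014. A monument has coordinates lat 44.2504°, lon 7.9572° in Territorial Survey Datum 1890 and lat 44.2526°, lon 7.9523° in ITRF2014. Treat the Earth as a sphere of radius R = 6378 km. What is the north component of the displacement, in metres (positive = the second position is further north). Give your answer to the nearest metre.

Δφ = 44.2526° − 44.2504° = +0.0022°; Δλ = 7.9523° − 7.9572° = -0.0049°.
1° along a meridian = πR/180 = 111317 m.
ΔN = Δφ × 111317 = 244.9 m; ΔE = Δλ × 111317 × cos(44.2504°) = -0.0049 × 111317 × 0.716297 = -390.7 m.

ΔN = 245 m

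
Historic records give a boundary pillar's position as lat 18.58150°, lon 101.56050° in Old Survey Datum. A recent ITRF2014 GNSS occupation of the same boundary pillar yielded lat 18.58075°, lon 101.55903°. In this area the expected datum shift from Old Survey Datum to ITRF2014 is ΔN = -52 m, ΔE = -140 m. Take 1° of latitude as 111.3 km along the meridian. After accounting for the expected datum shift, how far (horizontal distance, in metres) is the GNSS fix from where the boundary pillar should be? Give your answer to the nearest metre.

35 m

Observed coordinate differences: Δφ = -0.00075°, Δλ = -0.00147°.
Converting to metres (1° lat = 111300 m, cos φ = 0.947871): observed ΔN = -83.5 m, observed ΔE = -155.1 m.
Subtracting the expected shift leaves a residual of -83.5 − (-52) = -31.5 m north and -155.1 − (-140) = -15.1 m east.
Residual distance = √((-31.5)² + (-15.1)²) = 34.9 m.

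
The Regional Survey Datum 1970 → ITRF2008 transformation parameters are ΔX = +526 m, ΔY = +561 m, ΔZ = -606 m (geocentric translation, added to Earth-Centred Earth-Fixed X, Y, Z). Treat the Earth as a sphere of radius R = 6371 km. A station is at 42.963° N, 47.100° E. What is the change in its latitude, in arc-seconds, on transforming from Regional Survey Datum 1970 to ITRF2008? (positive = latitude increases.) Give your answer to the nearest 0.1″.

sin φ = 0.681526, cos φ = 0.731794, sin λ = 0.732543, cos λ = 0.680721.
North component: ΔN = −sin φ cos λ·ΔX − sin φ sin λ·ΔY + cos φ·ΔZ = −(0.681526)(0.680721)(526) − (0.681526)(0.732543)(561) + (0.731794)(-606) = -967.57 m.
1° of latitude spans πR/180 = 111195 m, so Δφ = -967.57 / 111195 × 3600 = -31.326″.

Δφ = -31.3″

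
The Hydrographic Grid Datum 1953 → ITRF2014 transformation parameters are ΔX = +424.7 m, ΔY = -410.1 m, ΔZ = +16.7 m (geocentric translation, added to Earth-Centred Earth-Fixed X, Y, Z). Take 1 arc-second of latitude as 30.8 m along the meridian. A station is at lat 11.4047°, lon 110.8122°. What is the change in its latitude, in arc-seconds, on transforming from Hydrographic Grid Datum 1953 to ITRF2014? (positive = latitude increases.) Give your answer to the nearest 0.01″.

sin φ = 0.197738, cos φ = 0.980255, sin λ = 0.934750, cos λ = -0.355306.
North component: ΔN = −sin φ cos λ·ΔX − sin φ sin λ·ΔY + cos φ·ΔZ = −(0.197738)(-0.355306)(424.7) − (0.197738)(0.934750)(-410.1) + (0.980255)(16.7) = 122.01 m.
1° of latitude spans 3600 × 30.80 = 110880 m, so Δφ = 122.01 / 110880 × 3600 = 3.961″.

Δφ = 3.96″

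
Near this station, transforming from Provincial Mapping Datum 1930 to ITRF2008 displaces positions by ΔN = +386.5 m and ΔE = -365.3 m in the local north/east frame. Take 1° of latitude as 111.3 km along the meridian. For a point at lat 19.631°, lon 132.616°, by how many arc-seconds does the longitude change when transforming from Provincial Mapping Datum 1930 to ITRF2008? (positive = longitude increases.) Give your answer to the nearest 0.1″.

At latitude 19.631°, cos φ = 0.941876.
1° of longitude at this latitude = 111.3 × cos φ = 104.83 km, so Δλ = -365.3 / 104830.8 = -0.0034847° = -12.545″.

Δλ = -12.5″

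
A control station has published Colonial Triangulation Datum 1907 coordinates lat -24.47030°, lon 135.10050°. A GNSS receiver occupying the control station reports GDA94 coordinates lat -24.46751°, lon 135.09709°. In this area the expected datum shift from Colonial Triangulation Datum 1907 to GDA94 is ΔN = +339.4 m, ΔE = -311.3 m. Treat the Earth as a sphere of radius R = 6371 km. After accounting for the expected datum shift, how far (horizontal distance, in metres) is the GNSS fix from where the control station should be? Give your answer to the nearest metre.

Observed coordinate differences: Δφ = +0.00279°, Δλ = -0.00341°.
Converting to metres (1° lat = 111195 m, cos φ = 0.910176): observed ΔN = 310.2 m, observed ΔE = -345.1 m.
Subtracting the expected shift leaves a residual of 310.2 − (339.4) = -29.2 m north and -345.1 − (-311.3) = -33.8 m east.
Residual distance = √((-29.2)² + (-33.8)²) = 44.7 m.

45 m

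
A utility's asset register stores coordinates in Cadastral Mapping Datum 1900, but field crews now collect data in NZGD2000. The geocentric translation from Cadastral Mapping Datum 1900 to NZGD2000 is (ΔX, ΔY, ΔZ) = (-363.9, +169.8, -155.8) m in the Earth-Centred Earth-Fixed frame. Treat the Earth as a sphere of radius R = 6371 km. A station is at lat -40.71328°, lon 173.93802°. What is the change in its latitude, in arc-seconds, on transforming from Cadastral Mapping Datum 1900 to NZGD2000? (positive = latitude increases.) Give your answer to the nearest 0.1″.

Δφ = 4.2″

sin φ = -0.652274, cos φ = 0.757983, sin λ = 0.105604, cos λ = -0.994408.
North component: ΔN = −sin φ cos λ·ΔX − sin φ sin λ·ΔY + cos φ·ΔZ = −(-0.652274)(-0.994408)(-363.9) − (-0.652274)(0.105604)(169.8) + (0.757983)(-155.8) = 129.64 m.
1° of latitude spans πR/180 = 111195 m, so Δφ = 129.64 / 111195 × 3600 = 4.197″.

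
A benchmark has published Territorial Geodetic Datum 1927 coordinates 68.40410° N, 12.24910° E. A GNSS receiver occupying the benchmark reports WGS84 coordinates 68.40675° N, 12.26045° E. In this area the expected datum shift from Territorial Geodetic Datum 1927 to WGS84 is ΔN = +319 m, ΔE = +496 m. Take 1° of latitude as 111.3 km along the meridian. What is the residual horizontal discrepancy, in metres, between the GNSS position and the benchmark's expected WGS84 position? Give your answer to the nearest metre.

39 m

Observed coordinate differences: Δφ = +0.00265°, Δλ = +0.01135°.
Converting to metres (1° lat = 111300 m, cos φ = 0.368058): observed ΔN = 294.9 m, observed ΔE = 465.0 m.
Subtracting the expected shift leaves a residual of 294.9 − (319) = -24.1 m north and 465.0 − (496) = -31.0 m east.
Residual distance = √((-24.1)² + (-31.0)²) = 39.3 m.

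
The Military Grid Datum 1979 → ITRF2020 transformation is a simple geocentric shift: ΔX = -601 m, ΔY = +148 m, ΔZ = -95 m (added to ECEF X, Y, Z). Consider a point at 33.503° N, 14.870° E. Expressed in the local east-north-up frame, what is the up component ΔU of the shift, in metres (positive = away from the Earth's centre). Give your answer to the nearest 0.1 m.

ΔU = -505.1 m

The local up (radial) axis is (cos φ cos λ, cos φ sin λ, sin φ), giving ΔU = -484.365 + 31.671 − 52.438 = -505.13 m.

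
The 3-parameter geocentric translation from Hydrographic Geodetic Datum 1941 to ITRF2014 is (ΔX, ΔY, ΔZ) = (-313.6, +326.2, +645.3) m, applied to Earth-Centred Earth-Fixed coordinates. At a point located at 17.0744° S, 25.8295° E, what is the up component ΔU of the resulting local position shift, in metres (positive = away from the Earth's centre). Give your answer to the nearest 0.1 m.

The local up (radial) axis is (cos φ cos λ, cos φ sin λ, sin φ), giving ΔU = -269.828 + 135.859 − 189.469 = -323.44 m.

ΔU = -323.4 m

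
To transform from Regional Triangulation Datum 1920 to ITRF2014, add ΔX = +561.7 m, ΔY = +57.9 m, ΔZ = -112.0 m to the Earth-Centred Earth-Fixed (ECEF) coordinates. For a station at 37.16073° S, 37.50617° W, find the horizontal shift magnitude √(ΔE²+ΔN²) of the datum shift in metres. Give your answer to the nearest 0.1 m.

The local east axis at (φ, λ) is (−sin λ, cos λ, 0), so ΔE = −sin(-37.50617°)·561.7 + cos(-37.50617°)·57.9 = 387.92 m.
The local north axis is (−sin φ cos λ, −sin φ sin λ, cos φ), giving ΔN = 269.160 − 21.294 − 89.258 = 158.61 m.
Horizontal magnitude = √(ΔE² + ΔN²) = √(387.92² + 158.61²) = 419.09 m.

419.1 m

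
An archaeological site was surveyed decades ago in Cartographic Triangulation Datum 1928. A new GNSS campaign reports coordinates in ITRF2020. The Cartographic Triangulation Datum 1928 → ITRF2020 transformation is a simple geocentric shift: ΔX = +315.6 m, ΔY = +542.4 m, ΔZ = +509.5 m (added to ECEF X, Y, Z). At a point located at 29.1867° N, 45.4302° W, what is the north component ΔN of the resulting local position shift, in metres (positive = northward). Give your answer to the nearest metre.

The local north axis is (−sin φ cos λ, −sin φ sin λ, cos φ), giving ΔN = -108.007 + 188.432 + 444.811 = 525.24 m.

ΔN = 525 m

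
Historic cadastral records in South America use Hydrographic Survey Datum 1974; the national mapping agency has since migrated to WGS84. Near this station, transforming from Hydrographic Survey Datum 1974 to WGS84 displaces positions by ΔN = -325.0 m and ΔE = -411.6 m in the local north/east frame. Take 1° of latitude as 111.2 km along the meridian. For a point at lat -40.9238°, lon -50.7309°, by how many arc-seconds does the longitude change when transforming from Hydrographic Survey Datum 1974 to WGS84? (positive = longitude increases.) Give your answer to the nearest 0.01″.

Δλ = -17.64″

At latitude -40.9238°, cos φ = 0.755581.
1° of longitude at this latitude = 111.2 × cos φ = 84.02 km, so Δλ = -411.6 / 84020.7 = -0.0048988° = -17.636″.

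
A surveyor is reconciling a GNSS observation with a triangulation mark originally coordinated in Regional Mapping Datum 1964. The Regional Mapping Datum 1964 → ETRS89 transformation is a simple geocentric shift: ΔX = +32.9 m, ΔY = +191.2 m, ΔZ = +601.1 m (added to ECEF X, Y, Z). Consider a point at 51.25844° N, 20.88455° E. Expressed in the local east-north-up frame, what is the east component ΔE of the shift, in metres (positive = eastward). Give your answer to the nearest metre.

ΔE = 167 m

The local east axis at (φ, λ) is (−sin λ, cos λ, 0), so ΔE = −sin(20.88455°)·32.9 + cos(20.88455°)·191.2 = 166.91 m.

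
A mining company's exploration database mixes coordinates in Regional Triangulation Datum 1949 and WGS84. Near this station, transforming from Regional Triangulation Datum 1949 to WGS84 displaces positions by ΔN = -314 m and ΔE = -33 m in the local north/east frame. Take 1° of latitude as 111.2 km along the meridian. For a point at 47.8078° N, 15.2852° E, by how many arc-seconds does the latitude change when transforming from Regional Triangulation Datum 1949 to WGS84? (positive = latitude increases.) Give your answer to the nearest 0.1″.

Δφ = -10.2″

1° of latitude = 111.2 km, so Δφ = -314.0 / 111200 = -0.0028237° = -10.165″.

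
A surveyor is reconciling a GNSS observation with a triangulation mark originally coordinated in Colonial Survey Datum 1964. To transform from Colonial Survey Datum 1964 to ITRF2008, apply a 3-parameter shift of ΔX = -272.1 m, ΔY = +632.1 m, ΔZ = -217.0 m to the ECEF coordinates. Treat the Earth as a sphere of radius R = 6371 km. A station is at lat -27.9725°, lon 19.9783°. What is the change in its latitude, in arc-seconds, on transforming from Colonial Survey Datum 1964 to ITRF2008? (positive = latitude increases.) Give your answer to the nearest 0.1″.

Δφ = -6.8″

sin φ = -0.469048, cos φ = 0.883173, sin λ = 0.341664, cos λ = 0.939822.
North component: ΔN = −sin φ cos λ·ΔX − sin φ sin λ·ΔY + cos φ·ΔZ = −(-0.469048)(0.939822)(-272.1) − (-0.469048)(0.341664)(632.1) + (0.883173)(-217.0) = -210.30 m.
1° of latitude spans πR/180 = 111195 m, so Δφ = -210.30 / 111195 × 3600 = -6.809″.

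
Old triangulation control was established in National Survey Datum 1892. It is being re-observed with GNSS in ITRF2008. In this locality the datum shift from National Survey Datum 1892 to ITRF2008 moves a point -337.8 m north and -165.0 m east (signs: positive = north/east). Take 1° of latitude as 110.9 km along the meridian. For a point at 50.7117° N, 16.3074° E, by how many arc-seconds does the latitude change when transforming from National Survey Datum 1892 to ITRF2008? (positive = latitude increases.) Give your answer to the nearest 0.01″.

Δφ = -10.97″

1° of latitude = 110.9 km, so Δφ = -337.8 / 110900 = -0.0030460° = -10.966″.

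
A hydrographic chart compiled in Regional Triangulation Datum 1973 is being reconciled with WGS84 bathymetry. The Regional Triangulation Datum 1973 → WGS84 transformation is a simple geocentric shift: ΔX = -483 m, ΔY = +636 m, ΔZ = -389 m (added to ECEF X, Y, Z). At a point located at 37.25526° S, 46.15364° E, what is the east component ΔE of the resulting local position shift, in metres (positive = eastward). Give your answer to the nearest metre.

The local east axis at (φ, λ) is (−sin λ, cos λ, 0), so ΔE = −sin(46.15364°)·(-483) + cos(46.15364°)·636 = 788.91 m.

ΔE = 789 m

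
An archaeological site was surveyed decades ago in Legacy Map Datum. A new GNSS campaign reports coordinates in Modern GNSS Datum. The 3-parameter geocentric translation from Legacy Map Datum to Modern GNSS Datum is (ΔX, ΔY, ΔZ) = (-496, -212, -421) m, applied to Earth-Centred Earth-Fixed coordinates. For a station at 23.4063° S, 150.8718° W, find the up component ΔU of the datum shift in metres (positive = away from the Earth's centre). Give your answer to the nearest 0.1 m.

ΔU = 659.6 m

At φ = -23.4063°, λ = -150.8718°: sin φ = -0.397249, cos φ = 0.917711, sin λ = -0.486765, cos λ = -0.873533.
ΔU = cos φ cos λ·ΔX + cos φ sin λ·ΔY + sin φ·ΔZ = (0.917711)(-0.873533)(-496) + (0.917711)(-0.486765)(-212) + (-0.397249)(-421) = 659.56 m.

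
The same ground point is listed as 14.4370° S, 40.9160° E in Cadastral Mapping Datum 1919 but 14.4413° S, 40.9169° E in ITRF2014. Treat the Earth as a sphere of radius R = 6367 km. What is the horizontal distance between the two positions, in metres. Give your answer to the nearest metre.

Δφ = -14.4413° − -14.4370° = -0.0043°; Δλ = 40.9169° − 40.9160° = +0.0009°.
1° along a meridian = πR/180 = 111125 m.
ΔN = Δφ × 111125 = -477.8 m; ΔE = Δλ × 111125 × cos(-14.4370°) = +0.0009 × 111125 × 0.968422 = 96.9 m.
Distance = √(ΔE² + ΔN²) = √(96.9² + (-477.8)²) = 487.6 m.

488 m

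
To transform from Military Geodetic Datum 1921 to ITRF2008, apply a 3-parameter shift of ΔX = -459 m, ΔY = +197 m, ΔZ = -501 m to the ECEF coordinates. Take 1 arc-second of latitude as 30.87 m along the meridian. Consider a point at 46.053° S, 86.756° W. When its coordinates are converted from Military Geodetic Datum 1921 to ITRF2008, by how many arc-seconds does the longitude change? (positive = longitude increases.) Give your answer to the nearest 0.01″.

sin φ = -0.719982, cos φ = 0.693993, sin λ = -0.998398, cos λ = 0.056588.
East component: ΔE = −sin λ·ΔX + cos λ·ΔY = −(-0.998398)(-459) + (0.056588)(197) = -447.12 m.
1° of latitude spans 3600 × 30.87 = 111132 m; at latitude φ, 1° of longitude spans that × cos φ = 77124.8 m, so Δλ = -447.12 / 77124.8 × 3600 = -20.870″.

Δλ = -20.87″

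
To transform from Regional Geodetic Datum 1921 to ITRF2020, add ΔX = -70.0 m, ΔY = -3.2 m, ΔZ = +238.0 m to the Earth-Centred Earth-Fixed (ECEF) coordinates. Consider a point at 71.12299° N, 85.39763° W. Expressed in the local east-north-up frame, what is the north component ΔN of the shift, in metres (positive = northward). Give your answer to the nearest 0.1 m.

At φ = 71.12299°, λ = -85.39763°: sin φ = 0.946215, cos φ = 0.323538, sin λ = -0.996776, cos λ = 0.080240.
ΔN = −sin φ cos λ·ΔX − sin φ sin λ·ΔY + cos φ·ΔZ = −(0.946215)(0.080240)(-70.0) − (0.946215)(-0.996776)(-3.2) + (0.323538)(238.0) = 79.30 m.

ΔN = 79.3 m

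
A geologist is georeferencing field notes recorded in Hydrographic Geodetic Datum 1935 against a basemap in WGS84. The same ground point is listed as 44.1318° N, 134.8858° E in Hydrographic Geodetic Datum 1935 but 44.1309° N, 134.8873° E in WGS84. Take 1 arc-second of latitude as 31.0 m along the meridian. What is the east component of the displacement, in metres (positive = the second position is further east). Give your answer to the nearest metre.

Δφ = 44.1309° − 44.1318° = -0.0009°; Δλ = 134.8873° − 134.8858° = +0.0015°.
1° of latitude = 3600 × 31.00 = 111600 m.
ΔN = Δφ × 111600 = -100.4 m; ΔE = Δλ × 111600 × cos(44.1318°) = +0.0015 × 111600 × 0.717740 = 120.1 m.

ΔE = 120 m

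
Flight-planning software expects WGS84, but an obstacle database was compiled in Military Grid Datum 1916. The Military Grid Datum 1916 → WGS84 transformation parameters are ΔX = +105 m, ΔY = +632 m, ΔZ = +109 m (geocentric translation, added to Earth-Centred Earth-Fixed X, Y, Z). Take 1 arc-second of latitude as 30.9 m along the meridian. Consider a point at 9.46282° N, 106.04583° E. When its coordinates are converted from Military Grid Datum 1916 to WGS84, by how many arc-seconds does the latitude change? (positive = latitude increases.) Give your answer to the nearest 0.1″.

Δφ = 0.4″

sin φ = 0.164408, cos φ = 0.986392, sin λ = 0.961041, cos λ = -0.276406.
North component: ΔN = −sin φ cos λ·ΔX − sin φ sin λ·ΔY + cos φ·ΔZ = −(0.164408)(-0.276406)(105) − (0.164408)(0.961041)(632) + (0.986392)(109) = 12.43 m.
1° of latitude spans 3600 × 30.90 = 111240 m, so Δφ = 12.43 / 111240 × 3600 = 0.402″.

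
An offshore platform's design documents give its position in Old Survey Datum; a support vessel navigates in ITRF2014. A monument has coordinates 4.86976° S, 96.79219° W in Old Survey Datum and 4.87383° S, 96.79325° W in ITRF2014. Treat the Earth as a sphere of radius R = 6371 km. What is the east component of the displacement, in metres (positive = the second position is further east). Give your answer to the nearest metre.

ΔE = -117 m

Δφ = -4.87383° − -4.86976° = -0.00407°; Δλ = -96.79325° − -96.79219° = -0.00106°.
1° along a meridian = πR/180 = 111195 m.
ΔN = Δφ × 111195 = -452.6 m; ΔE = Δλ × 111195 × cos(-4.86976°) = -0.00106 × 111195 × 0.996390 = -117.4 m.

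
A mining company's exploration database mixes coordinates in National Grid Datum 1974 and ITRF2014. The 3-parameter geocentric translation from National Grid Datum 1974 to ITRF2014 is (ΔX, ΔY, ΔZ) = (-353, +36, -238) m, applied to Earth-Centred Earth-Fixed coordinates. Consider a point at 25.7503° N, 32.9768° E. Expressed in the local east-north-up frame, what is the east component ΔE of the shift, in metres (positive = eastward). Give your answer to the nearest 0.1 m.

At φ = 25.7503°, λ = 32.9768°: sin φ = 0.434450, cos φ = 0.900696, sin λ = 0.544299, cos λ = 0.838891.
ΔE = −sin λ·ΔX + cos λ·ΔY = −(0.544299)·(-353) + (0.838891)·(36) = 222.34 m.

ΔE = 222.3 m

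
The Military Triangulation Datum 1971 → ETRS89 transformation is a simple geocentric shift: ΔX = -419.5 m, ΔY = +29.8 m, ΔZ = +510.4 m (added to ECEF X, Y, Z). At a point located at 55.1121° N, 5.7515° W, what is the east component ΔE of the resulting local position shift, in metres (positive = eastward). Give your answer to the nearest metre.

ΔE = -12 m

The local east axis at (φ, λ) is (−sin λ, cos λ, 0), so ΔE = −sin(-5.7515°)·(-419.5) + cos(-5.7515°)·29.8 = -12.39 m.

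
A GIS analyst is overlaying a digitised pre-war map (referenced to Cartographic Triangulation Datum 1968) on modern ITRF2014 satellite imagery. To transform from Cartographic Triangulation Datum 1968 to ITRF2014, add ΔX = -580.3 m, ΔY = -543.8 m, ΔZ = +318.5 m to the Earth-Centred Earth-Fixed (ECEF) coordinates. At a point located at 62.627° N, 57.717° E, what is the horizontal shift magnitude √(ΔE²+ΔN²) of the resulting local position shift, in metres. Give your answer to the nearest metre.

At φ = 62.627°, λ = 57.717°: sin φ = 0.888032, cos φ = 0.459781, sin λ = 0.845420, cos λ = 0.534102.
ΔE = −sin λ·ΔX + cos λ·ΔY = −(0.845420)·(-580.3) + (0.534102)·(-543.8) = 200.15 m.
ΔN = −sin φ cos λ·ΔX − sin φ sin λ·ΔY + cos φ·ΔZ = −(0.888032)(0.534102)(-580.3) − (0.888032)(0.845420)(-543.8) + (0.459781)(318.5) = 829.94 m.
Horizontal magnitude = √(ΔE² + ΔN²) = √(200.15² + 829.94²) = 853.73 m.

854 m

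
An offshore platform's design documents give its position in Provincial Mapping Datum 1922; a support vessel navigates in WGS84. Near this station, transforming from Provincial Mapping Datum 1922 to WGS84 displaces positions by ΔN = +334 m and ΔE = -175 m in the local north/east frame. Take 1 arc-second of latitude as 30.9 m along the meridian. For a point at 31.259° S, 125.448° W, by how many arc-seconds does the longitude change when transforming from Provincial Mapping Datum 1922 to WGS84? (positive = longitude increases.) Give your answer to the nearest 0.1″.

Δλ = -6.6″

At latitude -31.259°, cos φ = 0.854830.
1″ of longitude at this latitude = 30.90 × cos φ = 26.4143 m, so Δλ = -175.0 / 26.4143 = -6.625″.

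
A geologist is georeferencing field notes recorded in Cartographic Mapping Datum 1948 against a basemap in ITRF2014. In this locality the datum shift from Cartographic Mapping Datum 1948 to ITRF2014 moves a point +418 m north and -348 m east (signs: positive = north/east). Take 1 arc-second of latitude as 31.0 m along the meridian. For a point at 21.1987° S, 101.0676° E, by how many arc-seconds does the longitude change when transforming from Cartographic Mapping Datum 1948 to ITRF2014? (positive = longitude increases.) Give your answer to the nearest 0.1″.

At latitude -21.1987°, cos φ = 0.932332.
1″ of longitude at this latitude = 31.00 × cos φ = 28.9023 m, so Δλ = -348.0 / 28.9023 = -12.041″.

Δλ = -12.0″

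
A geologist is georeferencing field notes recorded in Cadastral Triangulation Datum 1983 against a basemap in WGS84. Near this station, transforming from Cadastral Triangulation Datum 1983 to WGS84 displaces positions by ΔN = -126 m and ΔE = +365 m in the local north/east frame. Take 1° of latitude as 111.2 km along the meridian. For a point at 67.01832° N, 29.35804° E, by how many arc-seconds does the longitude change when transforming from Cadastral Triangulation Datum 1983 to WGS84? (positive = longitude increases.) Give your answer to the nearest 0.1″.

At latitude 67.01832°, cos φ = 0.390437.
1° of longitude at this latitude = 111.2 × cos φ = 43.42 km, so Δλ = 365.0 / 43416.6 = 0.0084069° = 30.265″.

Δλ = 30.3″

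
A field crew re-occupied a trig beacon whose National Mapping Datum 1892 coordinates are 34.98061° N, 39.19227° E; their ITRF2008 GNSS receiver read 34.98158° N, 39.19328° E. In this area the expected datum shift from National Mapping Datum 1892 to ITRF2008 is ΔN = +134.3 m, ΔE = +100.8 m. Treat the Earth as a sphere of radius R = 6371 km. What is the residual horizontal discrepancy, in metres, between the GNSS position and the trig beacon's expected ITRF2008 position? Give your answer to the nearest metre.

Observed coordinate differences: Δφ = +0.00097°, Δλ = +0.00101°.
Converting to metres (1° lat = 111195 m, cos φ = 0.819346): observed ΔN = 107.9 m, observed ΔE = 92.0 m.
Subtracting the expected shift leaves a residual of 107.9 − (134.3) = -26.4 m north and 92.0 − (100.8) = -8.8 m east.
Residual distance = √((-26.4)² + (-8.8)²) = 27.9 m.

28 m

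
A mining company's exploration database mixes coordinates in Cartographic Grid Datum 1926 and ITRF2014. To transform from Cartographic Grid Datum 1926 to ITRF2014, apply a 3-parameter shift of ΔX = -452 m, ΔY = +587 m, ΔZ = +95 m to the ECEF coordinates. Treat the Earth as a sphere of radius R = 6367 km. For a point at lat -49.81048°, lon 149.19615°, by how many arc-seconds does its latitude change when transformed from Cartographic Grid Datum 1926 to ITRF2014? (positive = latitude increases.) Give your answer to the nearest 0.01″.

sin φ = -0.763914, cos φ = 0.645318, sin λ = 0.512101, cos λ = -0.858925.
North component: ΔN = −sin φ cos λ·ΔX − sin φ sin λ·ΔY + cos φ·ΔZ = −(-0.763914)(-0.858925)(-452) − (-0.763914)(0.512101)(587) + (0.645318)(95) = 587.52 m.
1° of latitude spans πR/180 = 111125 m, so Δφ = 587.52 / 111125 × 3600 = 19.033″.

Δφ = 19.03″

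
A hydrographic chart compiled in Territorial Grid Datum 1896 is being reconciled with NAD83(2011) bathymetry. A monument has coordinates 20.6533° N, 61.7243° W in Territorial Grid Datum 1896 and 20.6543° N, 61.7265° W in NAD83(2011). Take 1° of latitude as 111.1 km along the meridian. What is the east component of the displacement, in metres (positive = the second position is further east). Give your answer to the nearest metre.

Δφ = 20.6543° − 20.6533° = +0.0010°; Δλ = -61.7265° − -61.7243° = -0.0022°.
ΔN = Δφ × 111100 = 111.1 m; ΔE = Δλ × 111100 × cos(20.6533°) = -0.0022 × 111100 × 0.935732 = -228.7 m.

ΔE = -229 m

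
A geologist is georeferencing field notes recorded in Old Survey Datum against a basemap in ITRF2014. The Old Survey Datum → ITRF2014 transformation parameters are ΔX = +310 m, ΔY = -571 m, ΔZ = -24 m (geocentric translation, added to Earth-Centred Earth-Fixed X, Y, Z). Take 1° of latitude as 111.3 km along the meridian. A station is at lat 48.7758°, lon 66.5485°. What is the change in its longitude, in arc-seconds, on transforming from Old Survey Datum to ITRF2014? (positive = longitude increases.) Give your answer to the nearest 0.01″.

Δλ = -25.11″

sin φ = 0.752137, cos φ = 0.659007, sin λ = 0.917397, cos λ = 0.397973.
East component: ΔE = −sin λ·ΔX + cos λ·ΔY = −(0.917397)(310) + (0.397973)(-571) = -511.64 m.
1° of latitude spans 111300 m; at latitude φ, 1° of longitude spans that × cos φ = 73347.5 m, so Δλ = -511.64 / 73347.5 × 3600 = -25.112″.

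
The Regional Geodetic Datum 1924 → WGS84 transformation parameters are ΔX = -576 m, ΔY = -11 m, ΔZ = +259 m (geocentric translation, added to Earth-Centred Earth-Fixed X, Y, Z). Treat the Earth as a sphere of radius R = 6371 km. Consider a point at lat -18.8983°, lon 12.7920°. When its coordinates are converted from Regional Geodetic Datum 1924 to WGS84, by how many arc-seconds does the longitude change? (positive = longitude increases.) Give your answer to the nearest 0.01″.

sin φ = -0.323889, cos φ = 0.946095, sin λ = 0.221412, cos λ = 0.975180.
East component: ΔE = −sin λ·ΔX + cos λ·ΔY = −(0.221412)(-576) + (0.975180)(-11) = 116.81 m.
1° of latitude spans πR/180 = 111195 m; at latitude φ, 1° of longitude spans that × cos φ = 105201.0 m, so Δλ = 116.81 / 105201.0 × 3600 = 3.997″.

Δλ = 4.00″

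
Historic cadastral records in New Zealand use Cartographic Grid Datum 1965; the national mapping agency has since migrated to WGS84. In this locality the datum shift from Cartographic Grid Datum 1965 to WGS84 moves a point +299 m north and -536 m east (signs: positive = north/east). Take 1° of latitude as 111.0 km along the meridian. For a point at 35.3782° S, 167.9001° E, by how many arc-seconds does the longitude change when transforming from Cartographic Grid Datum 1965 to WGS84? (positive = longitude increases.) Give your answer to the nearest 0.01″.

At latitude -35.3782°, cos φ = 0.815348.
1° of longitude at this latitude = 111.0 × cos φ = 90.50 km, so Δλ = -536.0 / 90503.6 = -0.0059224° = -21.321″.

Δλ = -21.32″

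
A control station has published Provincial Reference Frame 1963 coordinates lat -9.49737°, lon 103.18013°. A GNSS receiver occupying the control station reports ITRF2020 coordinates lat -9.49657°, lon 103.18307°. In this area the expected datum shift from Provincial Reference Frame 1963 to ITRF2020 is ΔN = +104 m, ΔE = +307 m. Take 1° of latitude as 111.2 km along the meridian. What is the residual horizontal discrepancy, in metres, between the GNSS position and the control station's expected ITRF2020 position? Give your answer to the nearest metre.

Observed coordinate differences: Δφ = +0.00080°, Δλ = +0.00294°.
Converting to metres (1° lat = 111200 m, cos φ = 0.986293): observed ΔN = 89.0 m, observed ΔE = 322.4 m.
Subtracting the expected shift leaves a residual of 89.0 − (104) = -15.0 m north and 322.4 − (307) = 15.4 m east.
Residual distance = √((-15.0)² + 15.4²) = 21.6 m.

22 m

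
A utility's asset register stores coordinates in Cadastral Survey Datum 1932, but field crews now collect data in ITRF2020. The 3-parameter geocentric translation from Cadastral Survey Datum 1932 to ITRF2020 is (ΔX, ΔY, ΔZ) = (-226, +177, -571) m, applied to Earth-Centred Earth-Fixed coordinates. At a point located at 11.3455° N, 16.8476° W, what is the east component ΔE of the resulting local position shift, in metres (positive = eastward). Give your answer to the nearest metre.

At φ = 11.3455°, λ = -16.8476°: sin φ = 0.196725, cos φ = 0.980459, sin λ = -0.289827, cos λ = 0.957079.
ΔE = −sin λ·ΔX + cos λ·ΔY = −(-0.289827)·(-226) + (0.957079)·(177) = 103.90 m.

ΔE = 104 m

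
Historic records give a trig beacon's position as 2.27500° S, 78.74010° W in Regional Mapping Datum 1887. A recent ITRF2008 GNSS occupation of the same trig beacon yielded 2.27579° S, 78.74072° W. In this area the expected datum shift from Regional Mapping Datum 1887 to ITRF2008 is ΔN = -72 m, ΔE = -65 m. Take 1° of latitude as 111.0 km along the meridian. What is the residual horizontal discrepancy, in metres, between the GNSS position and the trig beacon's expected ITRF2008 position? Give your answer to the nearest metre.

16 m

Observed coordinate differences: Δφ = -0.00079°, Δλ = -0.00062°.
Converting to metres (1° lat = 111000 m, cos φ = 0.999212): observed ΔN = -87.7 m, observed ΔE = -68.8 m.
Subtracting the expected shift leaves a residual of -87.7 − (-72) = -15.7 m north and -68.8 − (-65) = -3.8 m east.
Residual distance = √((-15.7)² + (-3.8)²) = 16.1 m.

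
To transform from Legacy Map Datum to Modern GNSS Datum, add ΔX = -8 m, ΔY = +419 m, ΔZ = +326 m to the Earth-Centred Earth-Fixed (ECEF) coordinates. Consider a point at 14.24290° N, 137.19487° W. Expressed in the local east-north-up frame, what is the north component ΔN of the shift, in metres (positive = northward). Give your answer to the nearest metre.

ΔN = 385 m

At φ = 14.24290°, λ = -137.19487°: sin φ = 0.246033, cos φ = 0.969261, sin λ = -0.679507, cos λ = -0.733669.
ΔN = −sin φ cos λ·ΔX − sin φ sin λ·ΔY + cos φ·ΔZ = −(0.246033)(-0.733669)(-8) − (0.246033)(-0.679507)(419) + (0.969261)(326) = 384.58 m.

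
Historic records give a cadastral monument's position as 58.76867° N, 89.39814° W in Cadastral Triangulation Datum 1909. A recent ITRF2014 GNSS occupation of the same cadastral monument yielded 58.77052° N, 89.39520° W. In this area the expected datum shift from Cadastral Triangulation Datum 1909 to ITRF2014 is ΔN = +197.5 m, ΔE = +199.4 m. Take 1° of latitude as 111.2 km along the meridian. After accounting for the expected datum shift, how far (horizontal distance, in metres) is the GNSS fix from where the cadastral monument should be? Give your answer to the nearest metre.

31 m

Observed coordinate differences: Δφ = +0.00185°, Δλ = +0.00294°.
Converting to metres (1° lat = 111200 m, cos φ = 0.518495): observed ΔN = 205.7 m, observed ΔE = 169.5 m.
Subtracting the expected shift leaves a residual of 205.7 − (197.5) = 8.2 m north and 169.5 − (199.4) = -29.9 m east.
Residual distance = √(8.2² + (-29.9)²) = 31.0 m.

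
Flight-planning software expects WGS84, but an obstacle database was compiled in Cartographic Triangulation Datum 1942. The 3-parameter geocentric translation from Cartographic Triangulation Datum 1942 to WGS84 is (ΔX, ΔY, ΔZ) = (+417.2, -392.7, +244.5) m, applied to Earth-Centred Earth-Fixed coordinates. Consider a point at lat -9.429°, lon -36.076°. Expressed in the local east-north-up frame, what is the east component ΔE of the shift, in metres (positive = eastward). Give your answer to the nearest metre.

The local east axis at (φ, λ) is (−sin λ, cos λ, 0), so ΔE = −sin(-36.076°)·417.2 + cos(-36.076°)·(-392.7) = -71.72 m.

ΔE = -72 m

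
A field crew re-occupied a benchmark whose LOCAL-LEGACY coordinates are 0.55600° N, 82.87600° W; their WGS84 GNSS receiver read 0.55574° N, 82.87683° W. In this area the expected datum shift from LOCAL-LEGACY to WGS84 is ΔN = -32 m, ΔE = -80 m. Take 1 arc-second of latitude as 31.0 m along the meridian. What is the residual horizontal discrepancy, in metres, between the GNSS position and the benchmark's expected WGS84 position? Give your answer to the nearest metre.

Observed coordinate differences: Δφ = -0.00026°, Δλ = -0.00083°.
Converting to metres (1° lat = 111600 m, cos φ = 0.999953): observed ΔN = -29.0 m, observed ΔE = -92.6 m.
Subtracting the expected shift leaves a residual of -29.0 − (-32) = 3.0 m north and -92.6 − (-80) = -12.6 m east.
Residual distance = √(3.0² + (-12.6)²) = 13.0 m.

13 m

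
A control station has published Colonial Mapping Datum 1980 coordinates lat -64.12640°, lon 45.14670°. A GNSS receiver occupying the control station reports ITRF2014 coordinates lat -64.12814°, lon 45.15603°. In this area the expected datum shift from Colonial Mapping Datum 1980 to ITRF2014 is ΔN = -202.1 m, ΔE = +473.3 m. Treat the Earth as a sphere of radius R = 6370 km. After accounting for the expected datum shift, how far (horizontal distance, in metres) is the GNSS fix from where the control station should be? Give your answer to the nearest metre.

Observed coordinate differences: Δφ = -0.00174°, Δλ = +0.00933°.
Converting to metres (1° lat = 111177 m, cos φ = 0.436387): observed ΔN = -193.4 m, observed ΔE = 452.7 m.
Subtracting the expected shift leaves a residual of -193.4 − (-202.1) = 8.7 m north and 452.7 − (473.3) = -20.6 m east.
Residual distance = √(8.7² + (-20.6)²) = 22.4 m.

22 m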